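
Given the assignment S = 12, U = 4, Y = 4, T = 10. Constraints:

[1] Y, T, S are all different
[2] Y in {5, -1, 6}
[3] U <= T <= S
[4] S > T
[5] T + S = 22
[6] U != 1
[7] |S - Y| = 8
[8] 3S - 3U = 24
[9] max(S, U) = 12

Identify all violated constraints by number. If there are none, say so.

[1] values 4, 10, 12 are pairwise distinct — OK.
[2] Y = 4 is not in {5, -1, 6} — violated.
[3] values 4 <= 10 <= 12 — OK.
[4] S = 12, T = 10; 12 > 10 — OK.
[5] T + S = 10 + 12 = 22 — OK.
[6] U = 4, and 4 ≠ 1 — OK.
[7] |12 - 4| = 8 — OK.
[8] 3S - 3U = 3(12) - 3(4) = 24 — OK.
[9] max(12, 4) = 12 — OK.

Violated: 2.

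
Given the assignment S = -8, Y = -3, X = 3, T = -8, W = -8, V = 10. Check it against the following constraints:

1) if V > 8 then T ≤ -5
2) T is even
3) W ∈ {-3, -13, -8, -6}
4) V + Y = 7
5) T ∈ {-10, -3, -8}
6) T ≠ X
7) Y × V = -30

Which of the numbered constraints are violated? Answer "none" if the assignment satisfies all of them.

No violations.

1) V = 10 > 8, so we need T ≤ -5; T = -8 ≤ -5  yes
2) T = -8 is even  yes
3) W = -8 is in {-3, -13, -8, -6}  yes
4) V + Y = 10 + (-3) = 7  yes
5) T = -8 is in {-10, -3, -8}  yes
6) T = -8, X = 3; distinct  yes
7) Y × V = -3 × 10 = -30  yes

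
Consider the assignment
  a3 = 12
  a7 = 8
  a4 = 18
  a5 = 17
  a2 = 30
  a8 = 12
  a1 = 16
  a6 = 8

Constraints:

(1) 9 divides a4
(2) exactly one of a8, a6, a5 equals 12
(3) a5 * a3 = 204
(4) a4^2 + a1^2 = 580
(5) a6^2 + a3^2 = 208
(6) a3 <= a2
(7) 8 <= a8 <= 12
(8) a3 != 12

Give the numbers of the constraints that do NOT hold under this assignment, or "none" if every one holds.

Constraint 8 is violated.

(1) 18 / 9 = 2, so 9 divides 18 — holds.
(2) a8=12, a6=8, a5=17; 1 of them equals 12 — holds.
(3) a5 * a3 = 17 * 12 = 204 — holds.
(4) a4^2 + a1^2 = 18^2 + 16^2 = 324 + 256 = 580 — holds.
(5) a6^2 + a3^2 = 8^2 + 12^2 = 64 + 144 = 208 — holds.
(6) a3 = 12, a2 = 30; 12 ≤ 30 — holds.
(7) a8 = 12 lies in [8, 12] — holds.
(8) a3 = 12, but 12 is required to differ — does not hold.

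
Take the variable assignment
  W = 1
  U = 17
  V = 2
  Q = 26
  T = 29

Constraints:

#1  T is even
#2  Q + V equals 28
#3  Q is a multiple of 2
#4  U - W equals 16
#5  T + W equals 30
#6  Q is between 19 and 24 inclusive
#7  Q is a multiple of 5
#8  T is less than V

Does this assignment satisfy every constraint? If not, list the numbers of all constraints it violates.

#1 T = 29 is odd — fails.
#2 Q + V = 26 + 2 = 28 — holds.
#3 26 / 2 = 13, so 2 divides 26 — holds.
#4 U - W = 17 - 1 = 16 — holds.
#5 T + W = 29 + 1 = 30 — holds.
#6 Q = 26 is outside [19, 24] — fails.
#7 26 = 5*5 + 1, so 5 does not divide 26 — fails.
#8 T = 29, V = 2; 29 ≥ 2 (want <) — fails.

Constraints 1, 6, 7, and 8 are violated.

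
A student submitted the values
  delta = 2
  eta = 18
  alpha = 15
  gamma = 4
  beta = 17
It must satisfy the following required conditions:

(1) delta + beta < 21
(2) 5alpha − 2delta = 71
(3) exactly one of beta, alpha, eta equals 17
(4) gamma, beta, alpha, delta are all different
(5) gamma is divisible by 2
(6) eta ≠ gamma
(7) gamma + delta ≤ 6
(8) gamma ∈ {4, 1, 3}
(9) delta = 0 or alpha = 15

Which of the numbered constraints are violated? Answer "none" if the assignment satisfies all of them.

(1) delta + beta = 2 + 17 = 19; 19 < 21 — satisfied.
(2) 5alpha − 2delta = 5(15) − 2(2) = 71 — satisfied.
(3) beta=17, alpha=15, eta=18; 1 of them equals 17 — satisfied.
(4) values 4, 17, 15, 2 are pairwise distinct — satisfied.
(5) 4 / 2 = 2, so 2 divides 4 — satisfied.
(6) eta = 18, gamma = 4; distinct — satisfied.
(7) gamma + delta = 4 + 2 = 6; 6 ≤ 6 — satisfied.
(8) gamma = 4 is in {4, 1, 3} — satisfied.
(9) delta = 2 ≠ 0, but alpha = 15 = 15 (second disjunct) — satisfied.

Yes — all constraints hold.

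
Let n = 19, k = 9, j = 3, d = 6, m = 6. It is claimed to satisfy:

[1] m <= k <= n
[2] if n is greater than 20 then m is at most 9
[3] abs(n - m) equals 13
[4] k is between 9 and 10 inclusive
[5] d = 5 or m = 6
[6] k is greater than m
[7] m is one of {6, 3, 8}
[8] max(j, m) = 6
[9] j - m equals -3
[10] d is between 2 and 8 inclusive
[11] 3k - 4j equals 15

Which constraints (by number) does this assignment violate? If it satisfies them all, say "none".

[1] values 6 <= 9 <= 19  ✔
[2] n = 19, not > 20; antecedent false, conditional vacuously true  ✔
[3] abs(19 - 6) = 13  ✔
[4] k = 9 lies in [9, 10]  ✔
[5] d = 6 ≠ 5, but m = 6 = 6 (second disjunct)  ✔
[6] k = 9, m = 6; 9 > 6  ✔
[7] m = 6 is in {6, 3, 8}  ✔
[8] max(3, 6) = 6  ✔
[9] j - m = 3 - 6 = -3  ✔
[10] d = 6 lies in [2, 8]  ✔
[11] 3k - 4j = 3(9) - 4(3) = 15  ✔

Yes — all constraints hold.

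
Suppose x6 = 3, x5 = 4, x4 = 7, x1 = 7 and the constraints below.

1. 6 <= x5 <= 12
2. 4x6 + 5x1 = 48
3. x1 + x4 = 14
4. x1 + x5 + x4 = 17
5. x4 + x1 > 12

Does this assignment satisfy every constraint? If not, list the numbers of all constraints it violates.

1. x5 = 4 is outside [6, 12] — fails.
2. 4x6 + 5x1 = 4(3) + 5(7) = 47, not 48 — fails.
3. x1 + x4 = 7 + 7 = 14 — holds.
4. x1 + x5 + x4 = 7 + 4 + 7 = 18, not 17 — fails.
5. x4 + x1 = 7 + 7 = 14; 14 > 12 — holds.

Constraints 1, 2, 4 are violated.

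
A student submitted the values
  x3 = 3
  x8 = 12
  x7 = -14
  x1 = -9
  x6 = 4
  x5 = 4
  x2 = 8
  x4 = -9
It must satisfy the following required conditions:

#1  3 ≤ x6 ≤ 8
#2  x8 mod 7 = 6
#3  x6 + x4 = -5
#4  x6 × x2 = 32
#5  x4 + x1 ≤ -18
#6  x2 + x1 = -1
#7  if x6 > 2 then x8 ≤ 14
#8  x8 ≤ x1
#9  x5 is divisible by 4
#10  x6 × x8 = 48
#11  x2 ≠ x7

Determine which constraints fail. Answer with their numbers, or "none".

Violated: 2, 8.

#1 x6 = 4 lies in [3, 8]  ✔
#2 12 mod 7 = 5, not 6  ✘
#3 x6 + x4 = 4 + (-9) = -5  ✔
#4 x6 × x2 = 4 × 8 = 32  ✔
#5 x4 + x1 = -9 + (-9) = -18; -18 ≤ -18  ✔
#6 x2 + x1 = 8 + (-9) = -1  ✔
#7 x6 = 4 > 2, so we need x8 ≤ 14; x8 = 12 ≤ 14  ✔
#8 x8 = 12, x1 = -9; 12 > -9 (want ≤)  ✘
#9 4 / 4 = 1, so 4 divides 4  ✔
#10 x6 × x8 = 4 × 12 = 48  ✔
#11 x2 = 8, x7 = -14; distinct  ✔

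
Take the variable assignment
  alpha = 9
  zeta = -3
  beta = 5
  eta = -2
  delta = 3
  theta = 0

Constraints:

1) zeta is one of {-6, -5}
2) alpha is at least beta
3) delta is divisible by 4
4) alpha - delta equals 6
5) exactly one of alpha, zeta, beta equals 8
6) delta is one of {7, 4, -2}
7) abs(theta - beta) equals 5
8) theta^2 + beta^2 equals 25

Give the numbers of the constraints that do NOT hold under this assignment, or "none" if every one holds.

Constraints 1, 3, 5, and 6 are violated.

1) zeta = -3 is not in {-6, -5} — violated.
2) alpha = 9, beta = 5; 9 ≥ 5 — satisfied.
3) 3 = 4*0 + 3, so 4 does not divide 3 — violated.
4) alpha - delta = 9 - 3 = 6 — satisfied.
5) alpha=9, zeta=-3, beta=5; 0 of them equal 8, not exactly one — violated.
6) delta = 3 is not in {7, 4, -2} — violated.
7) abs(0 - 5) = 5 — satisfied.
8) theta^2 + beta^2 = 0^2 + 5^2 = 0 + 25 = 25 — satisfied.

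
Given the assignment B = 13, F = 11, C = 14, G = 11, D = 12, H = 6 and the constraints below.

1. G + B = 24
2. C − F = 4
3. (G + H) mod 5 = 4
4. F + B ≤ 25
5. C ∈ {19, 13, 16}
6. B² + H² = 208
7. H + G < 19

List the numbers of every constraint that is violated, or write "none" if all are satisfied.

1. G + B = 11 + 13 = 24 — holds.
2. C − F = 14 − 11 = 3, not 4 — does not hold.
3. G + H = 17; 17 mod 5 = 2, not 4 — does not hold.
4. F + B = 11 + 13 = 24; 24 ≤ 25 — holds.
5. C = 14 is not in {19, 13, 16} — does not hold.
6. B² + H² = 13² + 6² = 169 + 36 = 205, not 208 — does not hold.
7. H + G = 6 + 11 = 17; 17 < 19 — holds.

Constraints 2, 3, 5, and 6 do not hold.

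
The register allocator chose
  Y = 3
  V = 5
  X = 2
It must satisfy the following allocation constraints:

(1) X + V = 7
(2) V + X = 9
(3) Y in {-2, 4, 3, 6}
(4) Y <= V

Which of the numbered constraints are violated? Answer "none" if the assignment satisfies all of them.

(1) X + V = 2 + 5 = 7 — satisfied.
(2) V + X = 5 + 2 = 7, not 9 — violated.
(3) Y = 3 is in {-2, 4, 3, 6} — satisfied.
(4) Y = 3, V = 5; 3 ≤ 5 — satisfied.

The assignment fails constraint 2.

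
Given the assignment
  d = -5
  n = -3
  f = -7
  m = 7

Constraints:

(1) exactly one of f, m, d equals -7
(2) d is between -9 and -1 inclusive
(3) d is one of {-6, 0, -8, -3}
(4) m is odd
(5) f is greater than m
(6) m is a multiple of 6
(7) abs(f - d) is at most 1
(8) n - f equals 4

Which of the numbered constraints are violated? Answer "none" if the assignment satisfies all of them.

No — constraints 3, 5, 6, 7 are not satisfied.

(1) f=-7, m=7, d=-5; 1 of them equals -7  OK
(2) d = -5 lies in [-9, -1]  OK
(3) d = -5 is not in {-6, 0, -8, -3}  FAIL
(4) m = 7 is odd  OK
(5) f = -7, m = 7; -7 ≤ 7 (want >)  FAIL
(6) 7 = 6*1 + 1, so 6 does not divide 7  FAIL
(7) abs(-7 - (-5)) = 2; 2 > 1, exceeds bound 1  FAIL
(8) n - f = -3 - (-7) = 4  OK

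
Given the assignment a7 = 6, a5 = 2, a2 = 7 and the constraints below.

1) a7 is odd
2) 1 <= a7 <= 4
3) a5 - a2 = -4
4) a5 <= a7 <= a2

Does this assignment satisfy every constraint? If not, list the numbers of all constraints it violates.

The assignment fails constraints 1, 2, and 3.

1) a7 = 6 is even  ✘
2) a7 = 6 is outside [1, 4]  ✘
3) a5 - a2 = 2 - 7 = -5, not -4  ✘
4) values 2 <= 6 <= 7  ✔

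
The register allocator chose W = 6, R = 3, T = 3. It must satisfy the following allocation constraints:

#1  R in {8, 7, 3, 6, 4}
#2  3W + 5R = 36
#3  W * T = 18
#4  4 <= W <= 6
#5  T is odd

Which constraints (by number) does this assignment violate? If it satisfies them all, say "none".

Constraint 2 does not hold.

#1 R = 3 is in {8, 7, 3, 6, 4} — holds.
#2 3W + 5R = 3(6) + 5(3) = 33, not 36 — fails.
#3 W * T = 6 * 3 = 18 — holds.
#4 W = 6 lies in [4, 6] — holds.
#5 T = 3 is odd — holds.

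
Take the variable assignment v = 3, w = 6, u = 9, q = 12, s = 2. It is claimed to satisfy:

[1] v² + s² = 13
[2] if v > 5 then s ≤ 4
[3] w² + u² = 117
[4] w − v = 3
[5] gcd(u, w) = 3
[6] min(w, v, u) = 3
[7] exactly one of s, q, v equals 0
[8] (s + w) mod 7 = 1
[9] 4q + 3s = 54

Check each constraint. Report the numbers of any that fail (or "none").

Constraint 7 is violated.

[1] v² + s² = 3² + 2² = 9 + 4 = 13  true
[2] v = 3, not > 5; antecedent false, conditional vacuously true  true
[3] w² + u² = 6² + 9² = 36 + 81 = 117  true
[4] w − v = 6 − 3 = 3  true
[5] gcd(9, 6) = 3  true
[6] min(6, 3, 9) = 3  true
[7] s=2, q=12, v=3; 0 of them equal 0, not exactly one  false
[8] s + w = 8; 8 mod 7 = 1  true
[9] 4q + 3s = 4(12) + 3(2) = 54  true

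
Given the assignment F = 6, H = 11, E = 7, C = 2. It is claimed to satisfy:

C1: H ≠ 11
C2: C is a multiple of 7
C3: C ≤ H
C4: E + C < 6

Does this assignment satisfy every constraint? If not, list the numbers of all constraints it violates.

Violated: 1, 2, and 4.

C1: H = 11, but 11 is required to differ  FAIL
C2: 2 = 7×0 + 2, so 7 does not divide 2  FAIL
C3: C = 2, H = 11; 2 ≤ 11  OK
C4: E + C = 7 + 2 = 9; 9 ≥ 6, bound 6 not met  FAIL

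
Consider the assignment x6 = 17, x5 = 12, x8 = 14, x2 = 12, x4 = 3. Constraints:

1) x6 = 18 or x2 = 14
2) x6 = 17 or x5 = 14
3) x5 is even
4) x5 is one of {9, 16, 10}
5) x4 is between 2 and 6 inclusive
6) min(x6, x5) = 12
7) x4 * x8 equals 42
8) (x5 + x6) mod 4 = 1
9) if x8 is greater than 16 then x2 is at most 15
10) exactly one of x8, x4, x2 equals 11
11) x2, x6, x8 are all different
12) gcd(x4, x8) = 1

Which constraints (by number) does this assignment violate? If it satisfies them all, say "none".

No — constraints 1, 4, and 10 are not satisfied.

1) x6 = 17 ≠ 18 and x2 = 12 ≠ 14; both disjuncts false — does not hold.
2) x6 = 17 = 17 (first disjunct) — holds.
3) x5 = 12 is even — holds.
4) x5 = 12 is not in {9, 16, 10} — does not hold.
5) x4 = 3 lies in [2, 6] — holds.
6) min(17, 12) = 12 — holds.
7) x4 * x8 = 3 * 14 = 42 — holds.
8) x5 + x6 = 29; 29 mod 4 = 1 — holds.
9) x8 = 14, not > 16; antecedent false, conditional vacuously true — holds.
10) x8=14, x4=3, x2=12; 0 of them equal 11, not exactly one — does not hold.
11) values 12, 17, 14 are pairwise distinct — holds.
12) gcd(3, 14) = 1 — holds.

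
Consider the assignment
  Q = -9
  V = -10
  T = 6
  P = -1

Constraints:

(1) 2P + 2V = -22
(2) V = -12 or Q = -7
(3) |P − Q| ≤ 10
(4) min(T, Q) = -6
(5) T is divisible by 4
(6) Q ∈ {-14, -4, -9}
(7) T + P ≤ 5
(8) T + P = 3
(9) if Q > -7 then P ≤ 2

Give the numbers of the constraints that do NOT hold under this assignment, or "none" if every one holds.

(1) 2P + 2V = 2(-1) + 2(-10) = -22  OK
(2) V = -10 ≠ -12 and Q = -9 ≠ -7; both disjuncts false  FAIL
(3) |-1 − (-9)| = 8; 8 ≤ 10  OK
(4) min(6, -9) = -9, not -6  FAIL
(5) 6 = 4×1 + 2, so 4 does not divide 6  FAIL
(6) Q = -9 is in {-14, -4, -9}  OK
(7) T + P = 6 + (-1) = 5; 5 ≤ 5  OK
(8) T + P = 6 + (-1) = 5, not 3  FAIL
(9) Q = -9, not > -7; antecedent false, conditional vacuously true  OK

Violated: 2, 4, 5, and 8.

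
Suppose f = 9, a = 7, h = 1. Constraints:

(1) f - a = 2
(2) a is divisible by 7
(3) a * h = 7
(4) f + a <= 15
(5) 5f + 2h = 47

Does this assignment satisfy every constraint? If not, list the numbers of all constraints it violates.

(1) f - a = 9 - 7 = 2 — OK.
(2) 7 / 7 = 1, so 7 divides 7 — OK.
(3) a * h = 7 * 1 = 7 — OK.
(4) f + a = 9 + 7 = 16; 16 > 15, bound 15 not met — violated.
(5) 5f + 2h = 5(9) + 2(1) = 47 — OK.

Constraint 4 does not hold.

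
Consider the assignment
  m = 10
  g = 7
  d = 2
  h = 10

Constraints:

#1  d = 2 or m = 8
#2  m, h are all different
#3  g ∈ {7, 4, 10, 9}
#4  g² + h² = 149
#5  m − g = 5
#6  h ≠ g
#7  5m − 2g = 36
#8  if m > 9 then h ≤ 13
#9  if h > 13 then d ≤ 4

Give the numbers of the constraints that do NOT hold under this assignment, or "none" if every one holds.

#1 d = 2 = 2 (first disjunct)  OK
#2 m = h = 10, not all different  FAIL
#3 g = 7 is in {7, 4, 10, 9}  OK
#4 g² + h² = 7² + 10² = 49 + 100 = 149  OK
#5 m − g = 10 − 7 = 3, not 5  FAIL
#6 h = 10, g = 7; distinct  OK
#7 5m − 2g = 5(10) − 2(7) = 36  OK
#8 m = 10 > 9, so we need h ≤ 13; h = 10 ≤ 13  OK
#9 h = 10, not > 13; antecedent false, conditional vacuously true  OK

The assignment fails constraints 2, 5.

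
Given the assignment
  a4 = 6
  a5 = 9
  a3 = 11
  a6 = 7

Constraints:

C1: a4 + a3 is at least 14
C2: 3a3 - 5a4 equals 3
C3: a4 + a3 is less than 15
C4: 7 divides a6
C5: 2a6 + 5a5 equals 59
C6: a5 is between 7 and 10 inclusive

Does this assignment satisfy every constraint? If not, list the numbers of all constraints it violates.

C1: a4 + a3 = 6 + 11 = 17; 17 ≥ 14 — holds.
C2: 3a3 - 5a4 = 3(11) - 5(6) = 3 — holds.
C3: a4 + a3 = 6 + 11 = 17; 17 ≥ 15, bound 15 not met — fails.
C4: 7 / 7 = 1, so 7 divides 7 — holds.
C5: 2a6 + 5a5 = 2(7) + 5(9) = 59 — holds.
C6: a5 = 9 lies in [7, 10] — holds.

Constraint 3 is violated.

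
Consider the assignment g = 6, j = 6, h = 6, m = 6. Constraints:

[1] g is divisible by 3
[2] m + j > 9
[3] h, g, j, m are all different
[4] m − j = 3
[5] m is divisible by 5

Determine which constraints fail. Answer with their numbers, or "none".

[1] 6 / 3 = 2, so 3 divides 6  OK
[2] m + j = 6 + 6 = 12; 12 > 9  OK
[3] h = g = 6, not all different  FAIL
[4] m − j = 6 − 6 = 0, not 3  FAIL
[5] 6 = 5×1 + 1, so 5 does not divide 6  FAIL

Constraints 3, 4, 5 do not hold.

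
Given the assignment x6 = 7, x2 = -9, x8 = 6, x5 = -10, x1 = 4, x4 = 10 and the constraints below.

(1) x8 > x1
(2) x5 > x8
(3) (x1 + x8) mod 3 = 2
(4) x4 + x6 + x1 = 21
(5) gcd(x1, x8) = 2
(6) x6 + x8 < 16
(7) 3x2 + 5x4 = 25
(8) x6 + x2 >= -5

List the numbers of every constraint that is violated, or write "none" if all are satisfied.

Constraints 2, 3, 7 are violated.

(1) x8 = 6, x1 = 4; 6 > 4  OK
(2) x5 = -10, x8 = 6; -10 ≤ 6 (want >)  FAIL
(3) x1 + x8 = 10; 10 mod 3 = 1, not 2  FAIL
(4) x4 + x6 + x1 = 10 + 7 + 4 = 21  OK
(5) gcd(4, 6) = 2  OK
(6) x6 + x8 = 7 + 6 = 13; 13 < 16  OK
(7) 3x2 + 5x4 = 3(-9) + 5(10) = 23, not 25  FAIL
(8) x6 + x2 = 7 + (-9) = -2; -2 ≥ -5  OK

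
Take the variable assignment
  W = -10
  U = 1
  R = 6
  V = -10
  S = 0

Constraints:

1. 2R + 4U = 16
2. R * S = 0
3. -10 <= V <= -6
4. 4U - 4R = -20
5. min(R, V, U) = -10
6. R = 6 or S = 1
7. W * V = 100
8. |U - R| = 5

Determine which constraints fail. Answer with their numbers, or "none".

No violations.

1. 2R + 4U = 2(6) + 4(1) = 16 — satisfied.
2. R * S = 6 * 0 = 0 — satisfied.
3. V = -10 lies in [-10, -6] — satisfied.
4. 4U - 4R = 4(1) - 4(6) = -20 — satisfied.
5. min(6, -10, 1) = -10 — satisfied.
6. R = 6 = 6 (first disjunct) — satisfied.
7. W * V = -10 * (-10) = 100 — satisfied.
8. |1 - 6| = 5 — satisfied.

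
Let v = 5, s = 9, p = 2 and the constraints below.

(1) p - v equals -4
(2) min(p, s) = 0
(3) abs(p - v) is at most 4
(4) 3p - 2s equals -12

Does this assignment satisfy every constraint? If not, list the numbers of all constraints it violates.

The assignment fails constraints 1 and 2.

(1) p - v = 2 - 5 = -3, not -4  ✘
(2) min(2, 9) = 2, not 0  ✘
(3) abs(2 - 5) = 3; 3 ≤ 4  ✔
(4) 3p - 2s = 3(2) - 2(9) = -12  ✔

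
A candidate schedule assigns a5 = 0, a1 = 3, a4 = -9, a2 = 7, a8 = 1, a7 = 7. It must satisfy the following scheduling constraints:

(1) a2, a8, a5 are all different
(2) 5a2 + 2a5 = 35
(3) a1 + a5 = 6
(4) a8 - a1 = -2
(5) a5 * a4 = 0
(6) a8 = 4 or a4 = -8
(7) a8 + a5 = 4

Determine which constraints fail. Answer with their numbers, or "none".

The assignment fails constraints 3, 6, and 7.

(1) values 7, 1, 0 are pairwise distinct — OK.
(2) 5a2 + 2a5 = 5(7) + 2(0) = 35 — OK.
(3) a1 + a5 = 3 + 0 = 3, not 6 — violated.
(4) a8 - a1 = 1 - 3 = -2 — OK.
(5) a5 * a4 = 0 * (-9) = 0 — OK.
(6) a8 = 1 ≠ 4 and a4 = -9 ≠ -8; both disjuncts false — violated.
(7) a8 + a5 = 1 + 0 = 1, not 4 — violated.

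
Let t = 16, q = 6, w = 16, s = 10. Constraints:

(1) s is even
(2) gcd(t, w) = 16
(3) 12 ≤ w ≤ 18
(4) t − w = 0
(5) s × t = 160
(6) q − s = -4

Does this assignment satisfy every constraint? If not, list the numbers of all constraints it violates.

(1) s = 10 is even — holds.
(2) gcd(16, 16) = 16 — holds.
(3) w = 16 lies in [12, 18] — holds.
(4) t − w = 16 − 16 = 0 — holds.
(5) s × t = 10 × 16 = 160 — holds.
(6) q − s = 6 − 10 = -4 — holds.

All constraints are satisfied.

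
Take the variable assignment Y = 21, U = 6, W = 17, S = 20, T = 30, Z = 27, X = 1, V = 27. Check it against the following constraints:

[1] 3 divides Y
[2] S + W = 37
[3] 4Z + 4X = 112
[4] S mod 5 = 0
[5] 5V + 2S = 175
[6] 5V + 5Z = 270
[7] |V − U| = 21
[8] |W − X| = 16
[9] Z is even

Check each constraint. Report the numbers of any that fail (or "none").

Constraint 9 is violated.

[1] 21 / 3 = 7, so 3 divides 21  OK
[2] S + W = 20 + 17 = 37  OK
[3] 4Z + 4X = 4(27) + 4(1) = 112  OK
[4] 20 mod 5 = 0  OK
[5] 5V + 2S = 5(27) + 2(20) = 175  OK
[6] 5V + 5Z = 5(27) + 5(27) = 270  OK
[7] |27 − 6| = 21  OK
[8] |17 − 1| = 16  OK
[9] Z = 27 is odd  FAIL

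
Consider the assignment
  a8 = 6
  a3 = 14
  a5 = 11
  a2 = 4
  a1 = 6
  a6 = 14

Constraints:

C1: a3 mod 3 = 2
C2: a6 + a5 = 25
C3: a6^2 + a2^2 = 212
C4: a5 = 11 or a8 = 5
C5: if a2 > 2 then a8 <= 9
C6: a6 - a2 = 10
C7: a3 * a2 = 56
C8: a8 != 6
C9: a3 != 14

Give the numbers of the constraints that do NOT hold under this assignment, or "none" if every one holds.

Constraints 8, 9 do not hold.

C1: 14 mod 3 = 2  OK
C2: a6 + a5 = 14 + 11 = 25  OK
C3: a6^2 + a2^2 = 14^2 + 4^2 = 196 + 16 = 212  OK
C4: a5 = 11 = 11 (first disjunct)  OK
C5: a2 = 4 > 2, so we need a8 ≤ 9; a8 = 6 ≤ 9  OK
C6: a6 - a2 = 14 - 4 = 10  OK
C7: a3 * a2 = 14 * 4 = 56  OK
C8: a8 = 6, but 6 is required to differ  FAIL
C9: a3 = 14, but 14 is required to differ  FAIL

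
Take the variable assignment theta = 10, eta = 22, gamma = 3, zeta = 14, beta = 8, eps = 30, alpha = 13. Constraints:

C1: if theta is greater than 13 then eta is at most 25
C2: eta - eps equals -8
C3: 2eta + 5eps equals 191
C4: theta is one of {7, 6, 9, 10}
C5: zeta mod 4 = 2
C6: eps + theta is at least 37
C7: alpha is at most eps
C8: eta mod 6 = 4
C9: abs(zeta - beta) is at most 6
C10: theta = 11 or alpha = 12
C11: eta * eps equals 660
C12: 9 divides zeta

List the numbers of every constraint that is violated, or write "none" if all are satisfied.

C1: theta = 10, not > 13; antecedent false, conditional vacuously true — OK.
C2: eta - eps = 22 - 30 = -8 — OK.
C3: 2eta + 5eps = 2(22) + 5(30) = 194, not 191 — violated.
C4: theta = 10 is in {7, 6, 9, 10} — OK.
C5: 14 mod 4 = 2 — OK.
C6: eps + theta = 30 + 10 = 40; 40 ≥ 37 — OK.
C7: alpha = 13, eps = 30; 13 ≤ 30 — OK.
C8: 22 mod 6 = 4 — OK.
C9: abs(14 - 8) = 6; 6 ≤ 6 — OK.
C10: theta = 10 ≠ 11 and alpha = 13 ≠ 12; both disjuncts false — violated.
C11: eta * eps = 22 * 30 = 660 — OK.
C12: 14 = 9*1 + 5, so 9 does not divide 14 — violated.

The assignment fails constraints 3, 10, 12.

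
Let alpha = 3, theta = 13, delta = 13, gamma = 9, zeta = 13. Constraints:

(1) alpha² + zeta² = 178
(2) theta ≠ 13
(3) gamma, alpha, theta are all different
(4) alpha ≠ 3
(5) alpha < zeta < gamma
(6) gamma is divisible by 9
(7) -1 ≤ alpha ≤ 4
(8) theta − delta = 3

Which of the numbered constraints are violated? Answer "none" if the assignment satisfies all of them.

Constraints 2, 4, 5, and 8 do not hold.

(1) alpha² + zeta² = 3² + 13² = 9 + 169 = 178  ✓
(2) theta = 13, but 13 is required to differ  ✗
(3) values 9, 3, 13 are pairwise distinct  ✓
(4) alpha = 3, but 3 is required to differ  ✗
(5) values 3, 13, 9; zeta = 13 is not < gamma = 9  ✗
(6) 9 / 9 = 1, so 9 divides 9  ✓
(7) alpha = 3 lies in [-1, 4]  ✓
(8) theta − delta = 13 − 13 = 0, not 3  ✗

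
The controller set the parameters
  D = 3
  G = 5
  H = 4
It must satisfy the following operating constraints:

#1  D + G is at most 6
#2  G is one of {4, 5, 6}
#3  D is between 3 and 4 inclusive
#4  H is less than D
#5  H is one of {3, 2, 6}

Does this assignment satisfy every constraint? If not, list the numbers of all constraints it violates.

No — constraints 1, 4, 5 are not satisfied.

#1 D + G = 3 + 5 = 8; 8 > 6, bound 6 not met — violated.
#2 G = 5 is in {4, 5, 6} — OK.
#3 D = 3 lies in [3, 4] — OK.
#4 H = 4, D = 3; 4 ≥ 3 (want <) — violated.
#5 H = 4 is not in {3, 2, 6} — violated.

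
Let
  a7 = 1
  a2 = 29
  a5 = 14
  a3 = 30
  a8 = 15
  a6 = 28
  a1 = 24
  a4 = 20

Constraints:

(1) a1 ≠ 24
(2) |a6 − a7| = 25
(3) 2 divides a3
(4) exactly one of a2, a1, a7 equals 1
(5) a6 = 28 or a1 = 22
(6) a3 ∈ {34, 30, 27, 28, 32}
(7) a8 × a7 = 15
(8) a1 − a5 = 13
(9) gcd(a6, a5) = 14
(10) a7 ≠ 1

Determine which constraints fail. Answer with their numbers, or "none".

No — constraints 1, 2, 8, 10 are not satisfied.

(1) a1 = 24, but 24 is required to differ  ✘
(2) |28 − 1| = 27, not 25  ✘
(3) 30 / 2 = 15, so 2 divides 30  ✔
(4) a2=29, a1=24, a7=1; 1 of them equals 1  ✔
(5) a6 = 28 = 28 (first disjunct)  ✔
(6) a3 = 30 is in {34, 30, 27, 28, 32}  ✔
(7) a8 × a7 = 15 × 1 = 15  ✔
(8) a1 − a5 = 24 − 14 = 10, not 13  ✘
(9) gcd(28, 14) = 14  ✔
(10) a7 = 1, but 1 is required to differ  ✘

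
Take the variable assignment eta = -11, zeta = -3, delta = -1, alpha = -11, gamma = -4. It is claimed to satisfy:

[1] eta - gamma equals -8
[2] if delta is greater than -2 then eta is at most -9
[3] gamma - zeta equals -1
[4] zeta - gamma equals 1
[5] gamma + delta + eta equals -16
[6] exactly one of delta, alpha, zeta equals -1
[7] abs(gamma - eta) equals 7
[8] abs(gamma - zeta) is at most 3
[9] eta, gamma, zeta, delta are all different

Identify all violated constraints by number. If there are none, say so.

The assignment fails constraint 1.

[1] eta - gamma = -11 - (-4) = -7, not -8  ✘
[2] delta = -1 > -2, so we need eta ≤ -9; eta = -11 ≤ -9  ✔
[3] gamma - zeta = -4 - (-3) = -1  ✔
[4] zeta - gamma = -3 - (-4) = 1  ✔
[5] gamma + delta + eta = -4 + (-1) + (-11) = -16  ✔
[6] delta=-1, alpha=-11, zeta=-3; 1 of them equals -1  ✔
[7] abs(-4 - (-11)) = 7  ✔
[8] abs(-4 - (-3)) = 1; 1 ≤ 3  ✔
[9] values -11, -4, -3, -1 are pairwise distinct  ✔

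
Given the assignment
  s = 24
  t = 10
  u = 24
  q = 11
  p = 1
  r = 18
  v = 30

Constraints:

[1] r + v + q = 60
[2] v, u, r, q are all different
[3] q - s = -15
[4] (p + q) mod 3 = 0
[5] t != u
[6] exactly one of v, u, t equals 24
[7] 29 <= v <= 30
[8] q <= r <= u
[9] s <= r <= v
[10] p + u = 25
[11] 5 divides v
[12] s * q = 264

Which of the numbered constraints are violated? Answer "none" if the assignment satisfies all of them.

[1] r + v + q = 18 + 30 + 11 = 59, not 60 — does not hold.
[2] values 30, 24, 18, 11 are pairwise distinct — holds.
[3] q - s = 11 - 24 = -13, not -15 — does not hold.
[4] p + q = 12; 12 mod 3 = 0 — holds.
[5] t = 10, u = 24; distinct — holds.
[6] v=30, u=24, t=10; 1 of them equals 24 — holds.
[7] v = 30 lies in [29, 30] — holds.
[8] values 11 <= 18 <= 24 — holds.
[9] values 24, 18, 30; s = 24 is not <= r = 18 — does not hold.
[10] p + u = 1 + 24 = 25 — holds.
[11] 30 / 5 = 6, so 5 divides 30 — holds.
[12] s * q = 24 * 11 = 264 — holds.

Violated: 1, 3, and 9.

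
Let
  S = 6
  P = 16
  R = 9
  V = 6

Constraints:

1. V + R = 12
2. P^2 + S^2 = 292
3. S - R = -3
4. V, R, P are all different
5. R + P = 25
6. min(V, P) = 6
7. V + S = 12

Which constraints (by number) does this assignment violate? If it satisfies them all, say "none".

1. V + R = 6 + 9 = 15, not 12 — violated.
2. P^2 + S^2 = 16^2 + 6^2 = 256 + 36 = 292 — satisfied.
3. S - R = 6 - 9 = -3 — satisfied.
4. values 6, 9, 16 are pairwise distinct — satisfied.
5. R + P = 9 + 16 = 25 — satisfied.
6. min(6, 16) = 6 — satisfied.
7. V + S = 6 + 6 = 12 — satisfied.

Violated: 1.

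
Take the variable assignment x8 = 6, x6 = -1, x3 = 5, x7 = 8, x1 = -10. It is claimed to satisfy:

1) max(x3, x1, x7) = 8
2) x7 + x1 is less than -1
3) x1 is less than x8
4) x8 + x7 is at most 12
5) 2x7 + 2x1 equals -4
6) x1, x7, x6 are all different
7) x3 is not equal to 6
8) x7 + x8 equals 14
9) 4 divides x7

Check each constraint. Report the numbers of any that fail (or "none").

Constraint 4 does not hold.

1) max(5, -10, 8) = 8  OK
2) x7 + x1 = 8 + (-10) = -2; -2 < -1  OK
3) x1 = -10, x8 = 6; -10 < 6  OK
4) x8 + x7 = 6 + 8 = 14; 14 > 12, bound 12 not met  FAIL
5) 2x7 + 2x1 = 2(8) + 2(-10) = -4  OK
6) values -10, 8, -1 are pairwise distinct  OK
7) x3 = 5, and 5 ≠ 6  OK
8) x7 + x8 = 8 + 6 = 14  OK
9) 8 / 4 = 2, so 4 divides 8  OK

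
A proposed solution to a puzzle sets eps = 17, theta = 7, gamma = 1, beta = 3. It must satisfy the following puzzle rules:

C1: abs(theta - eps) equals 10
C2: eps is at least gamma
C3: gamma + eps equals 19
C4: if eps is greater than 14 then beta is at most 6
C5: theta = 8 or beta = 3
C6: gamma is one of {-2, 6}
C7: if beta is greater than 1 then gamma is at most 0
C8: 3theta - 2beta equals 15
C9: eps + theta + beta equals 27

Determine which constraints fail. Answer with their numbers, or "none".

Constraints 3, 6, and 7 are violated.

C1: abs(7 - 17) = 10 — holds.
C2: eps = 17, gamma = 1; 17 ≥ 1 — holds.
C3: gamma + eps = 1 + 17 = 18, not 19 — does not hold.
C4: eps = 17 > 14, so we need beta ≤ 6; beta = 3 ≤ 6 — holds.
C5: theta = 7 ≠ 8, but beta = 3 = 3 (second disjunct) — holds.
C6: gamma = 1 is not in {-2, 6} — does not hold.
C7: beta = 3 > 1, so we need gamma ≤ 0; but gamma = 1 > 0 — does not hold.
C8: 3theta - 2beta = 3(7) - 2(3) = 15 — holds.
C9: eps + theta + beta = 17 + 7 + 3 = 27 — holds.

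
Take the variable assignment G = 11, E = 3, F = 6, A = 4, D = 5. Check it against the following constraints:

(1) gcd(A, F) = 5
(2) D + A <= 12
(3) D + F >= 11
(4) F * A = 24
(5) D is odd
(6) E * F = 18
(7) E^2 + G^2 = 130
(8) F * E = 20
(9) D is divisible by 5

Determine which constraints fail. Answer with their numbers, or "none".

Violated: 1 and 8.

(1) gcd(4, 6) = 2, not 5 — violated.
(2) D + A = 5 + 4 = 9; 9 ≤ 12 — OK.
(3) D + F = 5 + 6 = 11; 11 ≥ 11 — OK.
(4) F * A = 6 * 4 = 24 — OK.
(5) D = 5 is odd — OK.
(6) E * F = 3 * 6 = 18 — OK.
(7) E^2 + G^2 = 3^2 + 11^2 = 9 + 121 = 130 — OK.
(8) F * E = 6 * 3 = 18, not 20 — violated.
(9) 5 / 5 = 1, so 5 divides 5 — OK.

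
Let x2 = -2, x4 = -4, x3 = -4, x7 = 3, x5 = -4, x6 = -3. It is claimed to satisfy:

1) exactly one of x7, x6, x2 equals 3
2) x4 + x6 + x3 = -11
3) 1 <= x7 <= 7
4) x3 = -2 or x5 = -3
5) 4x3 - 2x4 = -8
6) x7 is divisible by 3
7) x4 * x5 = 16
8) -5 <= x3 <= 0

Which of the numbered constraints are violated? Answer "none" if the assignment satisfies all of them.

No — constraint 4 is not satisfied.

1) x7=3, x6=-3, x2=-2; 1 of them equals 3  holds
2) x4 + x6 + x3 = -4 + (-3) + (-4) = -11  holds
3) x7 = 3 lies in [1, 7]  holds
4) x3 = -4 ≠ -2 and x5 = -4 ≠ -3; both disjuncts false  fails
5) 4x3 - 2x4 = 4(-4) - 2(-4) = -8  holds
6) 3 / 3 = 1, so 3 divides 3  holds
7) x4 * x5 = -4 * (-4) = 16  holds
8) x3 = -4 lies in [-5, 0]  holds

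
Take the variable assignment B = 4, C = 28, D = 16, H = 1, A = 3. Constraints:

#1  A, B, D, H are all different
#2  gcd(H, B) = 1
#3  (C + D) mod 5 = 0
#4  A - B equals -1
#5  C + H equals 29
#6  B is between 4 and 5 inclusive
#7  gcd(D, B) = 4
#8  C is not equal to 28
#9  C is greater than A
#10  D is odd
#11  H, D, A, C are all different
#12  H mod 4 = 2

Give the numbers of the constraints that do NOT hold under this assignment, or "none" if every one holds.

#1 values 3, 4, 16, 1 are pairwise distinct — OK.
#2 gcd(1, 4) = 1 — OK.
#3 C + D = 44; 44 mod 5 = 4, not 0 — violated.
#4 A - B = 3 - 4 = -1 — OK.
#5 C + H = 28 + 1 = 29 — OK.
#6 B = 4 lies in [4, 5] — OK.
#7 gcd(16, 4) = 4 — OK.
#8 C = 28, but 28 is required to differ — violated.
#9 C = 28, A = 3; 28 > 3 — OK.
#10 D = 16 is even — violated.
#11 values 1, 16, 3, 28 are pairwise distinct — OK.
#12 1 mod 4 = 1, not 2 — violated.

Constraints 3, 8, 10, and 12 are violated.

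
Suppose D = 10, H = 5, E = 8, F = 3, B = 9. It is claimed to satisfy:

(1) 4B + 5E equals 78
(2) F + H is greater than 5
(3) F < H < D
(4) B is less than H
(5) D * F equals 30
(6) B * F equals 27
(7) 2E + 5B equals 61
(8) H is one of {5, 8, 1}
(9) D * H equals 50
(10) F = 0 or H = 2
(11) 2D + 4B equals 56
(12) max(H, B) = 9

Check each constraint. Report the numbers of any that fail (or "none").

Violated: 1, 4, and 10.

(1) 4B + 5E = 4(9) + 5(8) = 76, not 78  no
(2) F + H = 3 + 5 = 8; 8 > 5  yes
(3) values 3 < 5 < 10  yes
(4) B = 9, H = 5; 9 ≥ 5 (want <)  no
(5) D * F = 10 * 3 = 30  yes
(6) B * F = 9 * 3 = 27  yes
(7) 2E + 5B = 2(8) + 5(9) = 61  yes
(8) H = 5 is in {5, 8, 1}  yes
(9) D * H = 10 * 5 = 50  yes
(10) F = 3 ≠ 0 and H = 5 ≠ 2; both disjuncts false  no
(11) 2D + 4B = 2(10) + 4(9) = 56  yes
(12) max(5, 9) = 9  yes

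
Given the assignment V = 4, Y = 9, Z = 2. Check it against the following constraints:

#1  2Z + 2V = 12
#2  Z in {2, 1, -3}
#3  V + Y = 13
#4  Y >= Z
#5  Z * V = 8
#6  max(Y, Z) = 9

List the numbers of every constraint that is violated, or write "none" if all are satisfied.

No violations.

#1 2Z + 2V = 2(2) + 2(4) = 12 — OK.
#2 Z = 2 is in {2, 1, -3} — OK.
#3 V + Y = 4 + 9 = 13 — OK.
#4 Y = 9, Z = 2; 9 ≥ 2 — OK.
#5 Z * V = 2 * 4 = 8 — OK.
#6 max(9, 2) = 9 — OK.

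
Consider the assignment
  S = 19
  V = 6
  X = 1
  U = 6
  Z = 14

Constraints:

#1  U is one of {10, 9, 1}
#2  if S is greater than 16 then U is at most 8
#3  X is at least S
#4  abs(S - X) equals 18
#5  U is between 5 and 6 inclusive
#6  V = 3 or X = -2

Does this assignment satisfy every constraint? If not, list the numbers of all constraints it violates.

#1 U = 6 is not in {10, 9, 1} — violated.
#2 S = 19 > 16, so we need U ≤ 8; U = 6 ≤ 8 — OK.
#3 X = 1, S = 19; 1 < 19 (want ≥) — violated.
#4 abs(19 - 1) = 18 — OK.
#5 U = 6 lies in [5, 6] — OK.
#6 V = 6 ≠ 3 and X = 1 ≠ -2; both disjuncts false — violated.

Constraints 1, 3, 6 are violated.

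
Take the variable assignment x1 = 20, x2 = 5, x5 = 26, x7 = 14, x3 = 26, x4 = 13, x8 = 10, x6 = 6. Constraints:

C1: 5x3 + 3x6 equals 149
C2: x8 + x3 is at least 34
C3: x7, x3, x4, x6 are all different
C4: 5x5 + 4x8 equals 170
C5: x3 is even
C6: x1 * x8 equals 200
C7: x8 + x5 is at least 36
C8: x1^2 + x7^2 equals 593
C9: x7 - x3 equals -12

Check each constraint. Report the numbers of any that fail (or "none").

Constraints 1, 8 are violated.

C1: 5x3 + 3x6 = 5(26) + 3(6) = 148, not 149  ✗
C2: x8 + x3 = 10 + 26 = 36; 36 ≥ 34  ✓
C3: values 14, 26, 13, 6 are pairwise distinct  ✓
C4: 5x5 + 4x8 = 5(26) + 4(10) = 170  ✓
C5: x3 = 26 is even  ✓
C6: x1 * x8 = 20 * 10 = 200  ✓
C7: x8 + x5 = 10 + 26 = 36; 36 ≥ 36  ✓
C8: x1^2 + x7^2 = 20^2 + 14^2 = 400 + 196 = 596, not 593  ✗
C9: x7 - x3 = 14 - 26 = -12  ✓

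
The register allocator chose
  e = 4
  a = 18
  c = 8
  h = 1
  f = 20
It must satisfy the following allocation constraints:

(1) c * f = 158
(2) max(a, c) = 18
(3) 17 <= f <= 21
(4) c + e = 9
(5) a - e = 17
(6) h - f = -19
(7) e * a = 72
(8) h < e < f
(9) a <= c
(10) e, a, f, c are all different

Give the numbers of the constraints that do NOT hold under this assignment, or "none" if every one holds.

(1) c * f = 8 * 20 = 160, not 158 — violated.
(2) max(18, 8) = 18 — OK.
(3) f = 20 lies in [17, 21] — OK.
(4) c + e = 8 + 4 = 12, not 9 — violated.
(5) a - e = 18 - 4 = 14, not 17 — violated.
(6) h - f = 1 - 20 = -19 — OK.
(7) e * a = 4 * 18 = 72 — OK.
(8) values 1 < 4 < 20 — OK.
(9) a = 18, c = 8; 18 > 8 (want ≤) — violated.
(10) values 4, 18, 20, 8 are pairwise distinct — OK.

Constraints 1, 4, 5, and 9 are violated.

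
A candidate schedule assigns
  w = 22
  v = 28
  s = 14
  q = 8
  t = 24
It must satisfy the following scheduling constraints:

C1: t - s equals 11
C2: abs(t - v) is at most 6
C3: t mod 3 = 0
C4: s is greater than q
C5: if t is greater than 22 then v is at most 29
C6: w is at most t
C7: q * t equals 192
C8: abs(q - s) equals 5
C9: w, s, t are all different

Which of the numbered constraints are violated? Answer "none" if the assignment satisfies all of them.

C1: t - s = 24 - 14 = 10, not 11 — violated.
C2: abs(24 - 28) = 4; 4 ≤ 6 — OK.
C3: 24 mod 3 = 0 — OK.
C4: s = 14, q = 8; 14 > 8 — OK.
C5: t = 24 > 22, so we need v ≤ 29; v = 28 ≤ 29 — OK.
C6: w = 22, t = 24; 22 ≤ 24 — OK.
C7: q * t = 8 * 24 = 192 — OK.
C8: abs(8 - 14) = 6, not 5 — violated.
C9: values 22, 14, 24 are pairwise distinct — OK.

Constraints 1 and 8 do not hold.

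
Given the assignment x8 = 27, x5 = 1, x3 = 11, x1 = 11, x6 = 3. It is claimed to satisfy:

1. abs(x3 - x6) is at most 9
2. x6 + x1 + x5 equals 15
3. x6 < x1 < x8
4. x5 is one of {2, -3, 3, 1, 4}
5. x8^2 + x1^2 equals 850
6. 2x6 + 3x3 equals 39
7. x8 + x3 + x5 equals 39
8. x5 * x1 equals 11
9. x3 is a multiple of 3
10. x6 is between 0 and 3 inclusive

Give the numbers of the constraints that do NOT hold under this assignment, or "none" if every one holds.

No — constraint 9 is not satisfied.

1. abs(11 - 3) = 8; 8 ≤ 9 — satisfied.
2. x6 + x1 + x5 = 3 + 11 + 1 = 15 — satisfied.
3. values 3 < 11 < 27 — satisfied.
4. x5 = 1 is in {2, -3, 3, 1, 4} — satisfied.
5. x8^2 + x1^2 = 27^2 + 11^2 = 729 + 121 = 850 — satisfied.
6. 2x6 + 3x3 = 2(3) + 3(11) = 39 — satisfied.
7. x8 + x3 + x5 = 27 + 11 + 1 = 39 — satisfied.
8. x5 * x1 = 1 * 11 = 11 — satisfied.
9. 11 = 3*3 + 2, so 3 does not divide 11 — violated.
10. x6 = 3 lies in [0, 3] — satisfied.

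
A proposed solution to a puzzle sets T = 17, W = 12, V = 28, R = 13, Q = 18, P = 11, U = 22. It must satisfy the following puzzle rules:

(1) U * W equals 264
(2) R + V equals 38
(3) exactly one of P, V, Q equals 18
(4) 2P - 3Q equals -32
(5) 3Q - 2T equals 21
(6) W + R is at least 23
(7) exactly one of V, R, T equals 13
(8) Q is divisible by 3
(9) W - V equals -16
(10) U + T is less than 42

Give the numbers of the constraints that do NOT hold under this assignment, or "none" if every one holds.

Violated: 2, 5.

(1) U * W = 22 * 12 = 264  true
(2) R + V = 13 + 28 = 41, not 38  false
(3) P=11, V=28, Q=18; 1 of them equals 18  true
(4) 2P - 3Q = 2(11) - 3(18) = -32  true
(5) 3Q - 2T = 3(18) - 2(17) = 20, not 21  false
(6) W + R = 12 + 13 = 25; 25 ≥ 23  true
(7) V=28, R=13, T=17; 1 of them equals 13  true
(8) 18 / 3 = 6, so 3 divides 18  true
(9) W - V = 12 - 28 = -16  true
(10) U + T = 22 + 17 = 39; 39 < 42  true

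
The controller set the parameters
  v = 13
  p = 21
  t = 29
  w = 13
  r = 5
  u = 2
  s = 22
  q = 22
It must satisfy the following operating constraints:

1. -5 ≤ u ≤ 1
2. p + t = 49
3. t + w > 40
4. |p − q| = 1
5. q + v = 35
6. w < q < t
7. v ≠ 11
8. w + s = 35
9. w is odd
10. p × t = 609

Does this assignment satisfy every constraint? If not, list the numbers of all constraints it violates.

1. u = 2 is outside [-5, 1] — fails.
2. p + t = 21 + 29 = 50, not 49 — fails.
3. t + w = 29 + 13 = 42; 42 > 40 — holds.
4. |21 − 22| = 1 — holds.
5. q + v = 22 + 13 = 35 — holds.
6. values 13 < 22 < 29 — holds.
7. v = 13, and 13 ≠ 11 — holds.
8. w + s = 13 + 22 = 35 — holds.
9. w = 13 is odd — holds.
10. p × t = 21 × 29 = 609 — holds.

The assignment fails constraints 1 and 2.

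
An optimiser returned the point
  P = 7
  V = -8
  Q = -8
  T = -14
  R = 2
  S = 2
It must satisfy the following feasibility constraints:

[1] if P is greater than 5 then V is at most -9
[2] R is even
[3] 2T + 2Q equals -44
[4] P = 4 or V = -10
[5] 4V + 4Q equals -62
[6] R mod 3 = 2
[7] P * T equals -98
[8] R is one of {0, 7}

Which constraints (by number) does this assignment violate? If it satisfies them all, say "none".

No — constraints 1, 4, 5, and 8 are not satisfied.

[1] P = 7 > 5, so we need V ≤ -9; but V = -8 > -9 — does not hold.
[2] R = 2 is even — holds.
[3] 2T + 2Q = 2(-14) + 2(-8) = -44 — holds.
[4] P = 7 ≠ 4 and V = -8 ≠ -10; both disjuncts false — does not hold.
[5] 4V + 4Q = 4(-8) + 4(-8) = -64, not -62 — does not hold.
[6] 2 mod 3 = 2 — holds.
[7] P * T = 7 * (-14) = -98 — holds.
[8] R = 2 is not in {0, 7} — does not hold.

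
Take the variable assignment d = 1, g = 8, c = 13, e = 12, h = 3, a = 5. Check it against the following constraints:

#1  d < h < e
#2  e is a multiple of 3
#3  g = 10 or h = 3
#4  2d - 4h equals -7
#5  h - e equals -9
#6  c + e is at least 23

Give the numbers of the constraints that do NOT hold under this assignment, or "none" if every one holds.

#1 values 1 < 3 < 12 — holds.
#2 12 / 3 = 4, so 3 divides 12 — holds.
#3 g = 8 ≠ 10, but h = 3 = 3 (second disjunct) — holds.
#4 2d - 4h = 2(1) - 4(3) = -10, not -7 — fails.
#5 h - e = 3 - 12 = -9 — holds.
#6 c + e = 13 + 12 = 25; 25 ≥ 23 — holds.

Constraint 4 does not hold.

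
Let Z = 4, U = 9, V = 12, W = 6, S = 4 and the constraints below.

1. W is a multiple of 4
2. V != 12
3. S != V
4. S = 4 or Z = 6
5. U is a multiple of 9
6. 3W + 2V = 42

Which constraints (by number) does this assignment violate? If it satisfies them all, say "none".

Constraints 1, 2 do not hold.

1. 6 = 4*1 + 2, so 4 does not divide 6 — fails.
2. V = 12, but 12 is required to differ — fails.
3. S = 4, V = 12; distinct — holds.
4. S = 4 = 4 (first disjunct) — holds.
5. 9 / 9 = 1, so 9 divides 9 — holds.
6. 3W + 2V = 3(6) + 2(12) = 42 — holds.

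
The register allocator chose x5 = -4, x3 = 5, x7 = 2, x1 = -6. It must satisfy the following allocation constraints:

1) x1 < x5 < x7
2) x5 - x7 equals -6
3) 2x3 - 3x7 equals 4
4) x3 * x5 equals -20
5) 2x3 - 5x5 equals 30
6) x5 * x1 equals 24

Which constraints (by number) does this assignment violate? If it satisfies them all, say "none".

Yes — all constraints hold.

1) values -6 < -4 < 2 — holds.
2) x5 - x7 = -4 - 2 = -6 — holds.
3) 2x3 - 3x7 = 2(5) - 3(2) = 4 — holds.
4) x3 * x5 = 5 * (-4) = -20 — holds.
5) 2x3 - 5x5 = 2(5) - 5(-4) = 30 — holds.
6) x5 * x1 = -4 * (-6) = 24 — holds.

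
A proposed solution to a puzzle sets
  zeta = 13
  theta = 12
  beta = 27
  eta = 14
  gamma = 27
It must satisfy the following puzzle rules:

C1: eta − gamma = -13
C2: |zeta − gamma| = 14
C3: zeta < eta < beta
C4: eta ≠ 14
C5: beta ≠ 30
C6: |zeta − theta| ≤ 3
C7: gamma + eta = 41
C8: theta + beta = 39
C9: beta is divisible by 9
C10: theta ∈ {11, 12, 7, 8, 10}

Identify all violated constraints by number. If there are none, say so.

Constraint 4 is violated.

C1: eta − gamma = 14 − 27 = -13  true
C2: |13 − 27| = 14  true
C3: values 13 < 14 < 27  true
C4: eta = 14, but 14 is required to differ  false
C5: beta = 27, and 27 ≠ 30  true
C6: |13 − 12| = 1; 1 ≤ 3  true
C7: gamma + eta = 27 + 14 = 41  true
C8: theta + beta = 12 + 27 = 39  true
C9: 27 / 9 = 3, so 9 divides 27  true
C10: theta = 12 is in {11, 12, 7, 8, 10}  true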